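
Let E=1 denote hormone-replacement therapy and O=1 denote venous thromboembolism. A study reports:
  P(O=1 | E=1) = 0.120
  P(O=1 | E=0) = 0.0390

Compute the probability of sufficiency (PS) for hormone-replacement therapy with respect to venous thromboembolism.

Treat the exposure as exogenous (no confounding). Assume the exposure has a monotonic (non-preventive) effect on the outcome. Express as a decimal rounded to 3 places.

Let p₁ = 0.12, p₀ = 0.039.
Under exogeneity and monotonicity, PS = (p₁ − p₀) / (1 − p₀).
PS = (0.12 − 0.039) / (1 − 0.039) = 0.081 / 0.961 ≈ 0.0843

PS ≈ 0.084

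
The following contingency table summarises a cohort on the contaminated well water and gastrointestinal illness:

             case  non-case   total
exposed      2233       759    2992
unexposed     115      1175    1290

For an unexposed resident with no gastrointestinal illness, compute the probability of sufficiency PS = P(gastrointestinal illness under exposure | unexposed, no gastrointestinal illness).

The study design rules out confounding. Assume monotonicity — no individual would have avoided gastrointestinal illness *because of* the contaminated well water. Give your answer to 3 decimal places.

PS ≈ 0.721

p₁ = P(outcome | exposed) = 2233/2992 = 0.74632
p₀ = P(outcome | unexposed) = 115/1290 = 0.089147
Under exogeneity and monotonicity, PS = (p₁ − p₀)/(1 − p₀).
PS = (0.74632 − 0.089147) / 0.91085 ≈ 0.7215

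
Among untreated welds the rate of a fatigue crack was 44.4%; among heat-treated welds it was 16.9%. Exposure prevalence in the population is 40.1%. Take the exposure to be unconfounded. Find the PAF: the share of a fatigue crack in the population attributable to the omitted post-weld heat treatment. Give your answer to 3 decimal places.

p₁ = 0.444, p₀ = 0.169.
Overall risk P(Y=1) = π·p₁ + (1−π)·p₀ = 0.401×0.444 + 0.599×0.169 = 0.27927.
Under exogeneity, PAF = [P(Y=1) − p₀] / P(Y=1).
PAF = (0.27927 − 0.169) / 0.27927 ≈ 0.3949

PAF ≈ 0.395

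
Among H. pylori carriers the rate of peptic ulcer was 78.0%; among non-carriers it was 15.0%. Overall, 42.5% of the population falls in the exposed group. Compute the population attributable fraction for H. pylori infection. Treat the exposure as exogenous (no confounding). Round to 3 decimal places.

PAF ≈ 0.641

p₁ = 0.78, p₀ = 0.15.
Overall risk P(Y=1) = π·p₁ + (1−π)·p₀ = 0.425×0.78 + 0.575×0.15 = 0.41775.
Under exogeneity, PAF = [P(Y=1) − p₀] / P(Y=1).
PAF = (0.41775 − 0.15) / 0.41775 ≈ 0.6409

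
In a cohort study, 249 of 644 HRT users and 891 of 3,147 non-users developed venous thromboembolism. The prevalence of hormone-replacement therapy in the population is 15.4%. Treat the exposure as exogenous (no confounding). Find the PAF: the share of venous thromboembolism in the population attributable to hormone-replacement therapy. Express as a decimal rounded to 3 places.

p₁ = P(outcome | exposed) = 249/644 = 0.38665
p₀ = P(outcome | unexposed) = 891/3147 = 0.28313
Overall risk P(Y=1) = π·p₁ + (1−π)·p₀ = 0.154×0.38665 + 0.846×0.28313 = 0.29907.
Under exogeneity, PAF = [P(Y=1) − p₀] / P(Y=1).
PAF = (0.29907 − 0.28313) / 0.29907 ≈ 0.0533

PAF ≈ 0.053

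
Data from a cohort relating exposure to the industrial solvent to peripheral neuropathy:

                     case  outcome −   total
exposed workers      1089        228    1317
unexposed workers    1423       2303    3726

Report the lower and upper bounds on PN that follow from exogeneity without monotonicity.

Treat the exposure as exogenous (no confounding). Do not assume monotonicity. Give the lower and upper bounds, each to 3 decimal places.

p₁ = P(outcome | exposed) = 1089/1317 = 0.82688
p₀ = P(outcome | unexposed) = 1423/3726 = 0.38191
Under exogeneity alone the bounds on PN are max{0,(p₁−p₀)/p₁} ≤ PN ≤ min{1,(1−p₀)/p₁}.
  lower = (p₁ − p₀)/p₁ = 0.44497 / 0.82688 ≈ 0.5381
  upper = min{1, (1 − p₀)/p₁} = 0.61809 / 0.82688 ≈ 0.7475

0.538 ≤ PN ≤ 0.747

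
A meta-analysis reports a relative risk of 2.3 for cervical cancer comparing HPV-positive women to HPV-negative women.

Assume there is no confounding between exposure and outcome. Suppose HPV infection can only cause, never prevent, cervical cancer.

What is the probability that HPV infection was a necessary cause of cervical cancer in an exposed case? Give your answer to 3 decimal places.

PN ≈ 0.565

Under exogeneity and monotonicity, PN = (RR − 1) / RR = 1 − 1/RR.
PN = (2.3 − 1) / 2.3 = 1.3 / 2.3 ≈ 0.5652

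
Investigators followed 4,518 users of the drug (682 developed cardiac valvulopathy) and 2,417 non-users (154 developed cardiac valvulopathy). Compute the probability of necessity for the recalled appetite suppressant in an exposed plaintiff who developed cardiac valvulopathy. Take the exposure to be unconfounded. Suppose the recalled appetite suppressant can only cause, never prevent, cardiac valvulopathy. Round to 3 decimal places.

p₁ = P(outcome | exposed) = 682/4518 = 0.15095
p₀ = P(outcome | unexposed) = 154/2417 = 0.063715
Under exogeneity and monotonicity, PN = (p₁ − p₀) / p₁.
PN = (0.15095 − 0.063715) / 0.15095 = 0.087236 / 0.15095 ≈ 0.5779

PN ≈ 0.578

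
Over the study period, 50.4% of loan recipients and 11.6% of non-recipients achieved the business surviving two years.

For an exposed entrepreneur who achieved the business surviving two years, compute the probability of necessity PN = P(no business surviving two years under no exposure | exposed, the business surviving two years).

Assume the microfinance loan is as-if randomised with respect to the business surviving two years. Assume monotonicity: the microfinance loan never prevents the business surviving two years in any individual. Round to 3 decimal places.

PN ≈ 0.770

p₁ = 0.504, p₀ = 0.116.
Under exogeneity and monotonicity, PN = (p₁ − p₀) / p₁.
PN = (0.504 − 0.116) / 0.504 = 0.388 / 0.504 ≈ 0.7698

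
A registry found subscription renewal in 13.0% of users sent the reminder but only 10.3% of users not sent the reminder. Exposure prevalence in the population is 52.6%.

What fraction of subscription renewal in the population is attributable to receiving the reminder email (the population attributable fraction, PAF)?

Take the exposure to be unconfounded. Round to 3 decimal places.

p₁ = 0.13, p₀ = 0.103.
Overall risk P(Y=1) = π·p₁ + (1−π)·p₀ = 0.526×0.13 + 0.474×0.103 = 0.1172.
Under exogeneity, PAF = [P(Y=1) − p₀] / P(Y=1).
PAF = (0.1172 − 0.103) / 0.1172 ≈ 0.1212

PAF ≈ 0.121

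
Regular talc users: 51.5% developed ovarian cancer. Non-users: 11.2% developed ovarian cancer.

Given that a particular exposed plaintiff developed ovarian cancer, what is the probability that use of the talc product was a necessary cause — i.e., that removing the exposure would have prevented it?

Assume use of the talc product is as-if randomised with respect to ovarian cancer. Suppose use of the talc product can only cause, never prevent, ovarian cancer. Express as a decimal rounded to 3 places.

p₁ = 0.515, p₀ = 0.112.
Under exogeneity and monotonicity, PN = (p₁ − p₀) / p₁.
PN = (0.515 − 0.112) / 0.515 = 0.403 / 0.515 ≈ 0.7825

PN ≈ 0.783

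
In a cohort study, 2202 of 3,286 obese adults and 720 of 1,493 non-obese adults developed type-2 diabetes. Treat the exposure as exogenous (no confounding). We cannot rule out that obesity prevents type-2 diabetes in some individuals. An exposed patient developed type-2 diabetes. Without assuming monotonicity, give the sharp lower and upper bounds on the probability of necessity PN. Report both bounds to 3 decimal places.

p₁ = P(outcome | exposed) = 2202/3286 = 0.67012
p₀ = P(outcome | unexposed) = 720/1493 = 0.48225
Under exogeneity alone the bounds on PN are max{0,(p₁−p₀)/p₁} ≤ PN ≤ min{1,(1−p₀)/p₁}.
  lower = (p₁ − p₀)/p₁ = 0.18787 / 0.67012 ≈ 0.2803
  upper = min{1, (1 − p₀)/p₁} = 0.51775 / 0.67012 ≈ 0.7726

0.280 ≤ PN ≤ 0.773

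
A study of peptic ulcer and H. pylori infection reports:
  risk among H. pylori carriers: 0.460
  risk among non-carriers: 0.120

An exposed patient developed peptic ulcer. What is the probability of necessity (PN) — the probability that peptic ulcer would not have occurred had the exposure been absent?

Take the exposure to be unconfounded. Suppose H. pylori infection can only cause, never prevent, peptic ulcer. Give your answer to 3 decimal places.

PN ≈ 0.739

Let p₁ = 0.46, p₀ = 0.12.
Under exogeneity and monotonicity, PN = (p₁ − p₀) / p₁.
PN = (0.46 − 0.12) / 0.46 = 0.34 / 0.46 ≈ 0.7391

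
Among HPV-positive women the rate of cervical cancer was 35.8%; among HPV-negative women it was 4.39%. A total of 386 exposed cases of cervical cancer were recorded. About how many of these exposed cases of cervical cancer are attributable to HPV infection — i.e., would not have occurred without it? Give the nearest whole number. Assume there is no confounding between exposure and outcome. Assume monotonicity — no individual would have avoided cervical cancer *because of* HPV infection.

p₁ = 0.358, p₀ = 0.0439.
PN = (p₁ − p₀)/p₁ = (0.358 − 0.0439) / 0.358 ≈ 0.87737.
Attributable cases ≈ PN × (exposed cases) = 0.87737 × 386 ≈ 338.67.

about 339 cases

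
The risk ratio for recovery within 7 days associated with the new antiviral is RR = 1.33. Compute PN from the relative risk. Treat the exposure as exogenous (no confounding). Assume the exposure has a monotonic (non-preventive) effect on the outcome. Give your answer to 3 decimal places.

Under exogeneity and monotonicity, PN = (RR − 1) / RR = 1 − 1/RR.
PN = (1.33 − 1) / 1.33 = 0.33 / 1.33 ≈ 0.2481

PN ≈ 0.248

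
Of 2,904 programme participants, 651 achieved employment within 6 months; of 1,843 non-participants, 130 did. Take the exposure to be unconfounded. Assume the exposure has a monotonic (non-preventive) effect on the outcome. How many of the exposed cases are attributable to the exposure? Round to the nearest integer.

about 446 cases

p₁ = P(outcome | exposed) = 651/2904 = 0.22417
p₀ = P(outcome | unexposed) = 130/1843 = 0.070537
PN = (p₁ − p₀)/p₁ = (0.22417 − 0.070537) / 0.22417 ≈ 0.68535.
Attributable cases ≈ PN × (exposed cases) = 0.68535 × 651 ≈ 446.16.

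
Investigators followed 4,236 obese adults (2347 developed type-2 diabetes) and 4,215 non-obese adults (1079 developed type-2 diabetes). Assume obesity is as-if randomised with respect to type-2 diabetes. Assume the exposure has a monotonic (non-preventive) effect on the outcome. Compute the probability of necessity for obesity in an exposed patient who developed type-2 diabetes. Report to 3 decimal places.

PN ≈ 0.538

p₁ = P(outcome | exposed) = 2347/4236 = 0.55406
p₀ = P(outcome | unexposed) = 1079/4215 = 0.25599
Under exogeneity and monotonicity, PN = (p₁ − p₀) / p₁.
PN = (0.55406 − 0.25599) / 0.55406 = 0.29807 / 0.55406 ≈ 0.5380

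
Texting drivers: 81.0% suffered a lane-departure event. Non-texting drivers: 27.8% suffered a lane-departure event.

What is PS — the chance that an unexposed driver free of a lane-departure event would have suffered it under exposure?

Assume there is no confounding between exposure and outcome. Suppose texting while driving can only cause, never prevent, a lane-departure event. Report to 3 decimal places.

PS ≈ 0.737

p₁ = 0.81, p₀ = 0.278.
Under exogeneity and monotonicity, PS = (p₁ − p₀) / (1 − p₀).
PS = (0.81 − 0.278) / (1 − 0.278) = 0.532 / 0.722 ≈ 0.7368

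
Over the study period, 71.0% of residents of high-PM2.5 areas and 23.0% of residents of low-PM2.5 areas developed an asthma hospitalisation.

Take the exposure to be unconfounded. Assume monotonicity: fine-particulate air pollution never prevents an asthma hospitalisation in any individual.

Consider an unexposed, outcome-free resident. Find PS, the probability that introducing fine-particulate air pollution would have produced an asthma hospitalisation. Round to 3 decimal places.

p₁ = 0.71, p₀ = 0.23.
Under exogeneity and monotonicity, PS = (p₁ − p₀) / (1 − p₀).
PS = (0.71 − 0.23) / (1 − 0.23) = 0.48 / 0.77 ≈ 0.6234

PS ≈ 0.623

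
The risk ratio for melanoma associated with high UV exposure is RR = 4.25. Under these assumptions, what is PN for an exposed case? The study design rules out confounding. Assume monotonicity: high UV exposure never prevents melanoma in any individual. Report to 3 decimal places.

Under exogeneity and monotonicity, PN = (RR − 1) / RR = 1 − 1/RR.
PN = (4.25 − 1) / 4.25 = 3.25 / 4.25 ≈ 0.7647

PN ≈ 0.765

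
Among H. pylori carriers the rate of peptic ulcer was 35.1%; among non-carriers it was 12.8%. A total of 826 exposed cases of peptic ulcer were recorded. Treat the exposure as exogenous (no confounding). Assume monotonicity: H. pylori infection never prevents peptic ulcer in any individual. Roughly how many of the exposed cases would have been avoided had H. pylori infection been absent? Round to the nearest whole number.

about 525 cases

p₁ = 0.351, p₀ = 0.128.
PN = (p₁ − p₀)/p₁ = (0.351 − 0.128) / 0.351 ≈ 0.63533.
Attributable cases ≈ PN × (exposed cases) = 0.63533 × 826 ≈ 524.78.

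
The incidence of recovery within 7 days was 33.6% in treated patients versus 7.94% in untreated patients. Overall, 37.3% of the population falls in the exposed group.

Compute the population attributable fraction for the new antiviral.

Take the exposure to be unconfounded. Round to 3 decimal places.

PAF ≈ 0.547

p₁ = 0.336, p₀ = 0.0794.
Overall risk P(Y=1) = π·p₁ + (1−π)·p₀ = 0.373×0.336 + 0.627×0.0794 = 0.17511.
Under exogeneity, PAF = [P(Y=1) − p₀] / P(Y=1).
PAF = (0.17511 − 0.0794) / 0.17511 ≈ 0.5466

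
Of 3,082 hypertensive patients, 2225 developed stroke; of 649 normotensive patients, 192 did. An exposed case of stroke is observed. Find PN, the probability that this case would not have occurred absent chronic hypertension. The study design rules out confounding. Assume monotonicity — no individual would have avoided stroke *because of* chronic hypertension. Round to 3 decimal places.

PN ≈ 0.590

p₁ = P(outcome | exposed) = 2225/3082 = 0.72193
p₀ = P(outcome | unexposed) = 192/649 = 0.29584
Under exogeneity and monotonicity, PN = (p₁ − p₀) / p₁.
PN = (0.72193 − 0.29584) / 0.72193 = 0.42609 / 0.72193 ≈ 0.5902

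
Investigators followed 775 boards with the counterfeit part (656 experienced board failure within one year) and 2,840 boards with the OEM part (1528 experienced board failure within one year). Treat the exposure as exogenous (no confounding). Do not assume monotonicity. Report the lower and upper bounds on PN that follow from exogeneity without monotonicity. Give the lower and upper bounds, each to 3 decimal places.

p₁ = P(outcome | exposed) = 656/775 = 0.84645
p₀ = P(outcome | unexposed) = 1528/2840 = 0.53803
Under exogeneity alone the bounds on PN are max{0,(p₁−p₀)/p₁} ≤ PN ≤ min{1,(1−p₀)/p₁}.
  lower = (p₁ − p₀)/p₁ = 0.30842 / 0.84645 ≈ 0.3644
  upper = min{1, (1 − p₀)/p₁} = 0.46197 / 0.84645 ≈ 0.5458

0.364 ≤ PN ≤ 0.546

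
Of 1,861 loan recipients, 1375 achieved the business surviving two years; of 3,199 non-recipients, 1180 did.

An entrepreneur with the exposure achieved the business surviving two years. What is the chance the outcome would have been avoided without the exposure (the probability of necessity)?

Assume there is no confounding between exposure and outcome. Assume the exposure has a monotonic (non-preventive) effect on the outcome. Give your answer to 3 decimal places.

p₁ = P(outcome | exposed) = 1375/1861 = 0.73885
p₀ = P(outcome | unexposed) = 1180/3199 = 0.36887
Under exogeneity and monotonicity, PN = (p₁ − p₀) / p₁.
PN = (0.73885 − 0.36887) / 0.73885 = 0.36998 / 0.73885 ≈ 0.5008

PN ≈ 0.501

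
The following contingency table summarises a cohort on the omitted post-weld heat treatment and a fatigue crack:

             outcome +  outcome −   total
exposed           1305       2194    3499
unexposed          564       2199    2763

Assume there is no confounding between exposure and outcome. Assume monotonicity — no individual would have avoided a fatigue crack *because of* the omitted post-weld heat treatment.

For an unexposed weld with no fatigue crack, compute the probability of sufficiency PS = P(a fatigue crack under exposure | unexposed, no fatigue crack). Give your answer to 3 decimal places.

p₁ = P(outcome | exposed) = 1305/3499 = 0.37296
p₀ = P(outcome | unexposed) = 564/2763 = 0.20413
Under exogeneity and monotonicity, PS = (p₁ − p₀)/(1 − p₀).
PS = (0.37296 − 0.20413) / 0.79587 ≈ 0.2121

PS ≈ 0.212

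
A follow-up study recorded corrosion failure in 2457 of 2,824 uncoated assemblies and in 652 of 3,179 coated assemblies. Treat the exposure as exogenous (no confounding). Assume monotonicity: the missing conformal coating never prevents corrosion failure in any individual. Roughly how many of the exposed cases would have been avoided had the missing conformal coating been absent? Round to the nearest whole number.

p₁ = P(outcome | exposed) = 2457/2824 = 0.87004
p₀ = P(outcome | unexposed) = 652/3179 = 0.2051
PN = (p₁ − p₀)/p₁ = (0.87004 − 0.2051) / 0.87004 ≈ 0.76427.
Attributable cases ≈ PN × (exposed cases) = 0.76427 × 2457 ≈ 1877.81.

about 1878 cases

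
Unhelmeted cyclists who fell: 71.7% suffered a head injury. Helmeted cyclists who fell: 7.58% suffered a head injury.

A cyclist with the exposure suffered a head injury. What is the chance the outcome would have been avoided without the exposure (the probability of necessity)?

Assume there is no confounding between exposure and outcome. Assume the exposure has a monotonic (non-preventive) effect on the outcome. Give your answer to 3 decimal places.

PN ≈ 0.894

p₁ = 0.717, p₀ = 0.0758.
Under exogeneity and monotonicity, PN = (p₁ − p₀) / p₁.
PN = (0.717 − 0.0758) / 0.717 = 0.6412 / 0.717 ≈ 0.8943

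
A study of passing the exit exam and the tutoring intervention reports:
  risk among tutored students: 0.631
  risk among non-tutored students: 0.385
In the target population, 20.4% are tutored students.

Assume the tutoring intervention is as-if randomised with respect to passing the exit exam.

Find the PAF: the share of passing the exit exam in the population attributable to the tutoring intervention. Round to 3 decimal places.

PAF ≈ 0.115

Let p₁ = 0.631, p₀ = 0.385.
Overall risk P(Y=1) = π·p₁ + (1−π)·p₀ = 0.204×0.631 + 0.796×0.385 = 0.43518.
Under exogeneity, PAF = [P(Y=1) − p₀] / P(Y=1).
PAF = (0.43518 − 0.385) / 0.43518 ≈ 0.1153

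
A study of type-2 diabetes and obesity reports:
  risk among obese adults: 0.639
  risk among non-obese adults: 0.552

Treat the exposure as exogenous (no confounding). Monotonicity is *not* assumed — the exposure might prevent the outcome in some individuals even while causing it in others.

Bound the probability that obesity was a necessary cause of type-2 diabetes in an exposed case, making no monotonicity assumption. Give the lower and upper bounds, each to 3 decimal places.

0.136 ≤ PN ≤ 0.701

Let p₁ = 0.639, p₀ = 0.552.
Under exogeneity alone the bounds on PN are max{0,(p₁−p₀)/p₁} ≤ PN ≤ min{1,(1−p₀)/p₁}.
  lower = (p₁ − p₀)/p₁ = 0.087 / 0.639 ≈ 0.1362
  upper = min{1, (1 − p₀)/p₁} = 0.448 / 0.639 ≈ 0.7011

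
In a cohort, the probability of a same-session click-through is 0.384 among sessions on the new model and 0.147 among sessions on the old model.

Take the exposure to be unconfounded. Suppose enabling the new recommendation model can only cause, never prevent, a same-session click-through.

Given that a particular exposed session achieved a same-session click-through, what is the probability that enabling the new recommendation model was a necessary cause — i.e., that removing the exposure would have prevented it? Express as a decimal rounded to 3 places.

PN ≈ 0.617

Let p₁ = 0.384, p₀ = 0.147.
Under exogeneity and monotonicity, PN = (p₁ − p₀) / p₁.
PN = (0.384 − 0.147) / 0.384 = 0.237 / 0.384 ≈ 0.6172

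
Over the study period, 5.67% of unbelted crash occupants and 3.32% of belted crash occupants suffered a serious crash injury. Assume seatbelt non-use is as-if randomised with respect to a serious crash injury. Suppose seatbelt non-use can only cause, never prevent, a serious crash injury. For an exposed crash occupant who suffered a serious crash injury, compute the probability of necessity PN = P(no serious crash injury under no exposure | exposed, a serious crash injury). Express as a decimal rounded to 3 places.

PN ≈ 0.414

p₁ = 0.0567, p₀ = 0.0332.
Under exogeneity and monotonicity, PN = (p₁ − p₀) / p₁.
PN = (0.0567 − 0.0332) / 0.0567 = 0.0235 / 0.0567 ≈ 0.4145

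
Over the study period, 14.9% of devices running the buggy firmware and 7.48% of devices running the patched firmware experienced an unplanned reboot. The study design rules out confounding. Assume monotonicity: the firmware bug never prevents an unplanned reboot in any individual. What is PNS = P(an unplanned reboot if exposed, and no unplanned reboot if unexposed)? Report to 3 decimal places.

p₁ = 0.149, p₀ = 0.0748.
Under exogeneity and monotonicity, PNS = p₁ − p₀.
PNS = 0.149 − 0.0748 = 0.0742

PNS ≈ 0.074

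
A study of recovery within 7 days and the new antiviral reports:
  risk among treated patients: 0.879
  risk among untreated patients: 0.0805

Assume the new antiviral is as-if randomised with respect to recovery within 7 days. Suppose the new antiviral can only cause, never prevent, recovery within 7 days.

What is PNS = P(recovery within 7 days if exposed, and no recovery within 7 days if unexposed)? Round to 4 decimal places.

PNS ≈ 0.7985

Let p₁ = 0.879, p₀ = 0.0805.
Under exogeneity and monotonicity, PNS = p₁ − p₀.
PNS = 0.879 − 0.0805 = 0.7985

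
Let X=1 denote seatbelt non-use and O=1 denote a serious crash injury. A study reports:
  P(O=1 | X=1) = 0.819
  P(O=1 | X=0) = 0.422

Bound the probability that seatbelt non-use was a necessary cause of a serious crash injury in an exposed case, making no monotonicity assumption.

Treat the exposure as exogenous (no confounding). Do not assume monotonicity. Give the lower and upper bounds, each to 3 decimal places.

Let p₁ = 0.819, p₀ = 0.422.
Under exogeneity alone the bounds on PN are max{0,(p₁−p₀)/p₁} ≤ PN ≤ min{1,(1−p₀)/p₁}.
  lower = (p₁ − p₀)/p₁ = 0.397 / 0.819 ≈ 0.4847
  upper = min{1, (1 − p₀)/p₁} = 0.578 / 0.819 ≈ 0.7057

0.485 ≤ PN ≤ 0.706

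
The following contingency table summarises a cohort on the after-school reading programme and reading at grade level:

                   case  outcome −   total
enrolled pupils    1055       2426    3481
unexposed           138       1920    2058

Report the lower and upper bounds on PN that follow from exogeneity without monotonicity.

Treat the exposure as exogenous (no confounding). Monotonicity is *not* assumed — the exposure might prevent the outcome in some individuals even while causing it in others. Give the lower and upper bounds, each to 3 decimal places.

p₁ = P(outcome | exposed) = 1055/3481 = 0.30307
p₀ = P(outcome | unexposed) = 138/2058 = 0.067055
Under exogeneity alone the bounds on PN are max{0,(p₁−p₀)/p₁} ≤ PN ≤ min{1,(1−p₀)/p₁}.
  lower = (p₁ − p₀)/p₁ = 0.23602 / 0.30307 ≈ 0.7787
  upper = min{1, (1 − p₀)/p₁} = 0.93294 / 0.30307 ≈ 3.0783 → capped at 1

0.779 ≤ PN ≤ 1.000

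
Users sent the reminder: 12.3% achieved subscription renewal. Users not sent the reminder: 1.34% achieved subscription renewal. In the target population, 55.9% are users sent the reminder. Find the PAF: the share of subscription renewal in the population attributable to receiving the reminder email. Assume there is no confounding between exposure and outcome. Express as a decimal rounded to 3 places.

PAF ≈ 0.821

p₁ = 0.123, p₀ = 0.0134.
Overall risk P(Y=1) = π·p₁ + (1−π)·p₀ = 0.559×0.123 + 0.441×0.0134 = 0.074666.
Under exogeneity, PAF = [P(Y=1) − p₀] / P(Y=1).
PAF = (0.074666 − 0.0134) / 0.074666 ≈ 0.8205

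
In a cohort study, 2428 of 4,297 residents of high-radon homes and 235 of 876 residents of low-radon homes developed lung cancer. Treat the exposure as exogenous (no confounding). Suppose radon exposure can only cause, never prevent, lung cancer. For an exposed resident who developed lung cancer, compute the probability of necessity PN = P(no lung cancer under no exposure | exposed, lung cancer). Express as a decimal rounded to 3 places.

p₁ = P(outcome | exposed) = 2428/4297 = 0.56505
p₀ = P(outcome | unexposed) = 235/876 = 0.26826
Under exogeneity and monotonicity, PN = (p₁ − p₀) / p₁.
PN = (0.56505 − 0.26826) / 0.56505 = 0.29678 / 0.56505 ≈ 0.5252

PN ≈ 0.525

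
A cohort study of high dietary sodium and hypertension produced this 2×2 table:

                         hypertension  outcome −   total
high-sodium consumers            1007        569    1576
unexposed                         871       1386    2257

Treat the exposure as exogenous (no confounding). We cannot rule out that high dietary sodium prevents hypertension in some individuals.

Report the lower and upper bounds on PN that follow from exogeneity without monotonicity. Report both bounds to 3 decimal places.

p₁ = P(outcome | exposed) = 1007/1576 = 0.63896
p₀ = P(outcome | unexposed) = 871/2257 = 0.38591
Under exogeneity alone the bounds on PN are max{0,(p₁−p₀)/p₁} ≤ PN ≤ min{1,(1−p₀)/p₁}.
  lower = (p₁ − p₀)/p₁ = 0.25305 / 0.63896 ≈ 0.3960
  upper = min{1, (1 − p₀)/p₁} = 0.61409 / 0.63896 ≈ 0.9611

0.396 ≤ PN ≤ 0.961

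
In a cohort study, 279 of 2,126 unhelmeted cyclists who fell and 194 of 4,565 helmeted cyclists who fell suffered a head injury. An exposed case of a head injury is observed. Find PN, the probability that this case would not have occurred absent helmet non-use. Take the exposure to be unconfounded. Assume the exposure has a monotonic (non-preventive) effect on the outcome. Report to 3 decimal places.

PN ≈ 0.676

p₁ = P(outcome | exposed) = 279/2126 = 0.13123
p₀ = P(outcome | unexposed) = 194/4565 = 0.042497
Under exogeneity and monotonicity, PN = (p₁ − p₀) / p₁.
PN = (0.13123 − 0.042497) / 0.13123 = 0.088735 / 0.13123 ≈ 0.6762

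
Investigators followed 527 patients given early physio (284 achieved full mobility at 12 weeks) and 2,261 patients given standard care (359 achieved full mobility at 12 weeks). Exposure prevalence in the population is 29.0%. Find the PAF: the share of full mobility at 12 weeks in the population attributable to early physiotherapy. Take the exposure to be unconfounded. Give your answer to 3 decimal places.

PAF ≈ 0.410

p₁ = P(outcome | exposed) = 284/527 = 0.5389
p₀ = P(outcome | unexposed) = 359/2261 = 0.15878
Overall risk P(Y=1) = π·p₁ + (1−π)·p₀ = 0.29×0.5389 + 0.71×0.15878 = 0.26901.
Under exogeneity, PAF = [P(Y=1) − p₀] / P(Y=1).
PAF = (0.26901 − 0.15878) / 0.26901 ≈ 0.4098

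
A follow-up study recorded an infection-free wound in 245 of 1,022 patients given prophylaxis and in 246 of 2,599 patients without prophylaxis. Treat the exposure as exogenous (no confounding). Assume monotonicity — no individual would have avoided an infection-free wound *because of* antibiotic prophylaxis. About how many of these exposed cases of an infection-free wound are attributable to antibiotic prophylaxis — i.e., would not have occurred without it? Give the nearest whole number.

about 148 cases

p₁ = P(outcome | exposed) = 245/1022 = 0.23973
p₀ = P(outcome | unexposed) = 246/2599 = 0.094652
PN = (p₁ − p₀)/p₁ = (0.23973 − 0.094652) / 0.23973 ≈ 0.60517.
Attributable cases ≈ PN × (exposed cases) = 0.60517 × 245 ≈ 148.27.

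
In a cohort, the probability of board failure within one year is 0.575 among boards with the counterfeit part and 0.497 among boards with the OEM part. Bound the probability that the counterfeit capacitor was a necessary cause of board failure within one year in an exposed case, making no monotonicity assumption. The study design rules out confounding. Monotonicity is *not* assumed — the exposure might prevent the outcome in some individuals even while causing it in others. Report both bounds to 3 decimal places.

Let p₁ = 0.575, p₀ = 0.497.
Under exogeneity alone the bounds on PN are max{0,(p₁−p₀)/p₁} ≤ PN ≤ min{1,(1−p₀)/p₁}.
  lower = (p₁ − p₀)/p₁ = 0.078 / 0.575 ≈ 0.1357
  upper = min{1, (1 − p₀)/p₁} = 0.503 / 0.575 ≈ 0.8748

0.136 ≤ PN ≤ 0.875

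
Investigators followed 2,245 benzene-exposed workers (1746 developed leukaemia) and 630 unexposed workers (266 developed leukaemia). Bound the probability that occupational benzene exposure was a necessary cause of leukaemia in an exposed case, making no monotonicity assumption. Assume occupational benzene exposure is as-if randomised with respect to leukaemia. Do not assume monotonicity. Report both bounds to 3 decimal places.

p₁ = P(outcome | exposed) = 1746/2245 = 0.77773
p₀ = P(outcome | unexposed) = 266/630 = 0.42222
Under exogeneity alone the bounds on PN are max{0,(p₁−p₀)/p₁} ≤ PN ≤ min{1,(1−p₀)/p₁}.
  lower = (p₁ − p₀)/p₁ = 0.35551 / 0.77773 ≈ 0.4571
  upper = min{1, (1 − p₀)/p₁} = 0.57778 / 0.77773 ≈ 0.7429

0.457 ≤ PN ≤ 0.743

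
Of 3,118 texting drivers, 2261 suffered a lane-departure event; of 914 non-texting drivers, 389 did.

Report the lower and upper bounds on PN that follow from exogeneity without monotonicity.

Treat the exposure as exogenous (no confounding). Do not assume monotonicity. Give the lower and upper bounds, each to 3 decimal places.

p₁ = P(outcome | exposed) = 2261/3118 = 0.72514
p₀ = P(outcome | unexposed) = 389/914 = 0.4256
Under exogeneity alone the bounds on PN are max{0,(p₁−p₀)/p₁} ≤ PN ≤ min{1,(1−p₀)/p₁}.
  lower = (p₁ − p₀)/p₁ = 0.29954 / 0.72514 ≈ 0.4131
  upper = min{1, (1 − p₀)/p₁} = 0.5744 / 0.72514 ≈ 0.7921

0.413 ≤ PN ≤ 0.792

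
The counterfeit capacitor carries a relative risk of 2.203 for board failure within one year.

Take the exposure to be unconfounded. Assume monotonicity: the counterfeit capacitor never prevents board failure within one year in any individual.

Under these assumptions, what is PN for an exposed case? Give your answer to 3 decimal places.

PN ≈ 0.546

Under exogeneity and monotonicity, PN = (RR − 1) / RR = 1 − 1/RR.
PN = (2.203 − 1) / 2.203 = 1.203 / 2.203 ≈ 0.5461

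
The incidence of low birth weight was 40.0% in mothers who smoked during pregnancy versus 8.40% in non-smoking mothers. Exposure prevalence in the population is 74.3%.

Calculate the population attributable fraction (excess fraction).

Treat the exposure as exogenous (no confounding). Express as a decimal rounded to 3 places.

PAF ≈ 0.737

p₁ = 0.4, p₀ = 0.084.
Overall risk P(Y=1) = π·p₁ + (1−π)·p₀ = 0.743×0.4 + 0.257×0.084 = 0.31879.
Under exogeneity, PAF = [P(Y=1) − p₀] / P(Y=1).
PAF = (0.31879 − 0.084) / 0.31879 ≈ 0.7365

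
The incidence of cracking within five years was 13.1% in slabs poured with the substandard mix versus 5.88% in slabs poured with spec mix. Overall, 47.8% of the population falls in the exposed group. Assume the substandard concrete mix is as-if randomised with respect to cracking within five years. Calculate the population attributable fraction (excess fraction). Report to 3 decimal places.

PAF ≈ 0.370

p₁ = 0.131, p₀ = 0.0588.
Overall risk P(Y=1) = π·p₁ + (1−π)·p₀ = 0.478×0.131 + 0.522×0.0588 = 0.093312.
Under exogeneity, PAF = [P(Y=1) − p₀] / P(Y=1).
PAF = (0.093312 − 0.0588) / 0.093312 ≈ 0.3699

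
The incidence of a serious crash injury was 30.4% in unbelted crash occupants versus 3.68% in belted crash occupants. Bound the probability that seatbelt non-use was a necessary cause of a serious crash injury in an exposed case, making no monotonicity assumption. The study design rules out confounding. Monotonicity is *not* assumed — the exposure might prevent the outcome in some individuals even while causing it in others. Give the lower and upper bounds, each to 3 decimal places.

0.879 ≤ PN ≤ 1.000

p₁ = 0.304, p₀ = 0.0368.
Under exogeneity alone the bounds on PN are max{0,(p₁−p₀)/p₁} ≤ PN ≤ min{1,(1−p₀)/p₁}.
  lower = (p₁ − p₀)/p₁ = 0.2672 / 0.304 ≈ 0.8789
  upper = min{1, (1 − p₀)/p₁} = 0.9632 / 0.304 ≈ 3.1684 → capped at 1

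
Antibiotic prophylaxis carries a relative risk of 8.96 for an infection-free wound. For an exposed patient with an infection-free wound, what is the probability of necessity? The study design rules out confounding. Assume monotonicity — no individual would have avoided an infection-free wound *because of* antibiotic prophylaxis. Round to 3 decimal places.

PN ≈ 0.888

Under exogeneity and monotonicity, PN = (RR − 1) / RR = 1 − 1/RR.
PN = (8.96 − 1) / 8.96 = 7.96 / 8.96 ≈ 0.8884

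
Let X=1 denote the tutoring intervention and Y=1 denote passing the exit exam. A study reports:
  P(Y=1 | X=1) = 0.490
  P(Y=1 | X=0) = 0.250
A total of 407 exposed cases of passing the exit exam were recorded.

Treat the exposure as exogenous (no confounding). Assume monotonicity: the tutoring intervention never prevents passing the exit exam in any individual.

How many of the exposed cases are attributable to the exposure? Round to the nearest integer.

Let p₁ = 0.49, p₀ = 0.25.
PN = (p₁ − p₀)/p₁ = (0.49 − 0.25) / 0.49 ≈ 0.48980.
Attributable cases ≈ PN × (exposed cases) = 0.48980 × 407 ≈ 199.35.

about 199 cases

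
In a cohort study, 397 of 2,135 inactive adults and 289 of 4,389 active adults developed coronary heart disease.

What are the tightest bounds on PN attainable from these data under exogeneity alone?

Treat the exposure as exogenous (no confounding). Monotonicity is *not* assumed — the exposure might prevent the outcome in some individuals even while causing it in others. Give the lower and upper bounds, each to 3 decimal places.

0.646 ≤ PN ≤ 1.000

p₁ = P(outcome | exposed) = 397/2135 = 0.18595
p₀ = P(outcome | unexposed) = 289/4389 = 0.065846
Under exogeneity alone the bounds on PN are max{0,(p₁−p₀)/p₁} ≤ PN ≤ min{1,(1−p₀)/p₁}.
  lower = (p₁ − p₀)/p₁ = 0.1201 / 0.18595 ≈ 0.6459
  upper = min{1, (1 − p₀)/p₁} = 0.93415 / 0.18595 ≈ 5.0237 → capped at 1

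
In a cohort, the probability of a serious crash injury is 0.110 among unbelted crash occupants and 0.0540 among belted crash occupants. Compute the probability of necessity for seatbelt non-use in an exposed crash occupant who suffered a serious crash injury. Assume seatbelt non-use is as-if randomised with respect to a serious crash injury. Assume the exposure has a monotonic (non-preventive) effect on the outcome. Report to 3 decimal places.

PN ≈ 0.509

Let p₁ = 0.11, p₀ = 0.054.
Under exogeneity and monotonicity, PN = (p₁ − p₀) / p₁.
PN = (0.11 − 0.054) / 0.11 = 0.056 / 0.11 ≈ 0.5091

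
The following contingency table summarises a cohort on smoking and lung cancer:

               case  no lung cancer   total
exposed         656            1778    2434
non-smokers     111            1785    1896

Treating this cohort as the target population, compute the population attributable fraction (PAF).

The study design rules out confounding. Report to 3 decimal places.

p₁ = P(outcome | exposed) = 656/2434 = 0.26952
p₀ = P(outcome | unexposed) = 111/1896 = 0.058544
Exposure prevalence π = 2434/4330 = 0.56212; overall risk P(Y=1) = 0.17714.
Under exogeneity, PAF = [P(Y=1) − p₀]/P(Y=1).
PAF = (0.17714 − 0.058544) / 0.17714 ≈ 0.6695

PAF ≈ 0.669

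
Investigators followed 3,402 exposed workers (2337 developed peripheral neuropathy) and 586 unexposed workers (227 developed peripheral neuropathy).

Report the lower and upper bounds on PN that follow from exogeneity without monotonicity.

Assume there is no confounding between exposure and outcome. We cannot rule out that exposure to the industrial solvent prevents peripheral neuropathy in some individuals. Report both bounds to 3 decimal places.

p₁ = P(outcome | exposed) = 2337/3402 = 0.68695
p₀ = P(outcome | unexposed) = 227/586 = 0.38737
Under exogeneity alone the bounds on PN are max{0,(p₁−p₀)/p₁} ≤ PN ≤ min{1,(1−p₀)/p₁}.
  lower = (p₁ − p₀)/p₁ = 0.29958 / 0.68695 ≈ 0.4361
  upper = min{1, (1 − p₀)/p₁} = 0.61263 / 0.68695 ≈ 0.8918

0.436 ≤ PN ≤ 0.892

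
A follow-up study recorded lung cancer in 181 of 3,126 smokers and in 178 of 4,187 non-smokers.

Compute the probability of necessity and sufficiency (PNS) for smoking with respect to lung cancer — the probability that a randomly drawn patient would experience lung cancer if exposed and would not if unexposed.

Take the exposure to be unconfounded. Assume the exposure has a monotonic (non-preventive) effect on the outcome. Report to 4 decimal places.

PNS ≈ 0.0154

p₁ = P(outcome | exposed) = 181/3126 = 0.057901
p₀ = P(outcome | unexposed) = 178/4187 = 0.042513
Under exogeneity and monotonicity, PNS = p₁ − p₀.
PNS = 0.057901 − 0.042513 = 0.015389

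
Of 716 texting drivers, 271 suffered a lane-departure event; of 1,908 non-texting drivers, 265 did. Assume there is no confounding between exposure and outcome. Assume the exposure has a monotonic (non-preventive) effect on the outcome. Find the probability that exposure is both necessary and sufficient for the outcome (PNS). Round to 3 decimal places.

p₁ = P(outcome | exposed) = 271/716 = 0.37849
p₀ = P(outcome | unexposed) = 265/1908 = 0.13889
Under exogeneity and monotonicity, PNS = p₁ − p₀.
PNS = 0.37849 − 0.13889 = 0.2396

PNS ≈ 0.240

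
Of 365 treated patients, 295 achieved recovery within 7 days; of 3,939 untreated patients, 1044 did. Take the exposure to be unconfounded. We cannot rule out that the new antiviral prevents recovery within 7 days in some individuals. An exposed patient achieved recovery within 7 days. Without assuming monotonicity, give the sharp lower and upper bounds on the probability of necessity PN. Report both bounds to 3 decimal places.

p₁ = P(outcome | exposed) = 295/365 = 0.80822
p₀ = P(outcome | unexposed) = 1044/3939 = 0.26504
Under exogeneity alone the bounds on PN are max{0,(p₁−p₀)/p₁} ≤ PN ≤ min{1,(1−p₀)/p₁}.
  lower = (p₁ − p₀)/p₁ = 0.54318 / 0.80822 ≈ 0.6721
  upper = min{1, (1 − p₀)/p₁} = 0.73496 / 0.80822 ≈ 0.9094

0.672 ≤ PN ≤ 0.909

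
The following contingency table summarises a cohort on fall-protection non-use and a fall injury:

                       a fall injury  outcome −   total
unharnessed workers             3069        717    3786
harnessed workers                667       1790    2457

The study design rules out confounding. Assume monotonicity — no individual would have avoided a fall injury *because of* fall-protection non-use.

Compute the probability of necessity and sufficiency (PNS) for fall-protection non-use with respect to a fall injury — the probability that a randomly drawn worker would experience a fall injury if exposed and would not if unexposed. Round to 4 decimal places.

PNS ≈ 0.5391

p₁ = P(outcome | exposed) = 3069/3786 = 0.81062
p₀ = P(outcome | unexposed) = 667/2457 = 0.27147
Under exogeneity and monotonicity, PNS = p₁ − p₀.
PNS = 0.81062 − 0.27147 = 0.53915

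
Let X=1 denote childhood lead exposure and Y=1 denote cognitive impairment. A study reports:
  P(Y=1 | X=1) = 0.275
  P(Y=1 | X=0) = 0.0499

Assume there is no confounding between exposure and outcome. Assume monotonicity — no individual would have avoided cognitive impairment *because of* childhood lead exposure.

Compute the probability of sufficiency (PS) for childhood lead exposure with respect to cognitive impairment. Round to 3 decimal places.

Let p₁ = 0.275, p₀ = 0.0499.
Under exogeneity and monotonicity, PS = (p₁ − p₀) / (1 − p₀).
PS = (0.275 − 0.0499) / (1 − 0.0499) = 0.2251 / 0.9501 ≈ 0.2369

PS ≈ 0.237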